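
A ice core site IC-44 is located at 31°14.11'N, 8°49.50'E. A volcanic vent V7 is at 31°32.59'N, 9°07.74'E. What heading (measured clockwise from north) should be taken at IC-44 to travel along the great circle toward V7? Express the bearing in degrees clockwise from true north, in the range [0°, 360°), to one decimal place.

IC-44: φ = +31.23517°, λ = +8.82500°
V7: φ = +31.54317°, λ = +9.12900°
Δλ = 0.3040°
y = sin Δλ · cos φ₂ = 0.004522
x = cos φ₁ sin φ₂ − sin φ₁ cos φ₂ cos Δλ = 0.005382
θ = atan2(y, x) = 40.0372° → 40.0372° (mod 360°)

40.0°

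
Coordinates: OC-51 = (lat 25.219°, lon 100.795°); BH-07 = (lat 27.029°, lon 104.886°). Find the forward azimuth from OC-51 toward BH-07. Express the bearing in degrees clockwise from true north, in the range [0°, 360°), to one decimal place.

62.9°

Δλ = 4.0910°
y = sin Δλ · cos φ₂ = 0.063549
x = cos φ₁ sin φ₂ − sin φ₁ cos φ₂ cos Δλ = 0.032552
θ = atan2(y, x) = 62.8766° → 62.8766° (mod 360°)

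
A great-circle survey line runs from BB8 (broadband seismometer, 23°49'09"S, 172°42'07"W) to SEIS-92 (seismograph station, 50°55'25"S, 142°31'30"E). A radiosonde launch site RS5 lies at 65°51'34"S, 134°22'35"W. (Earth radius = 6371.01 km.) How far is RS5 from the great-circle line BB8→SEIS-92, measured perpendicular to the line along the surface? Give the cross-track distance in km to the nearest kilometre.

4487 km

BB8: φ = -23.81917°, λ = -172.70194°
SEIS-92: φ = -50.92361°, λ = +142.52500°
RS5: φ = -65.85944°, λ = -134.37639°
δ₁₃ = central angle BB8→RS5 = 0.847250 rad  (haversine)
θ₁₃ = bearing BB8→RS5 = 160.221°,  θ₁₂ = bearing BB8→SEIS-92 = 219.980°
dₓₜ = R·arcsin(sin δ₁₃ · sin(θ₁₃ − θ₁₂)) = 6371.01·arcsin(0.74946·sin(-59.760°)) = -4486.890 km
|dₓₜ| = 4486.890 km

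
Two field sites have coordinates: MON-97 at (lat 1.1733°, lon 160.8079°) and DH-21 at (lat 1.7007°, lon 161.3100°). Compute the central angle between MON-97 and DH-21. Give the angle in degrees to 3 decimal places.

0.728°

Δφ = 0.5274°,  Δλ = 0.5021°
a = sin²(Δφ/2) + cos φ₁ cos φ₂ sin²(Δλ/2) = 0.000040
c = 2·arcsin(√a) = 0.012707 rad = 0.7281°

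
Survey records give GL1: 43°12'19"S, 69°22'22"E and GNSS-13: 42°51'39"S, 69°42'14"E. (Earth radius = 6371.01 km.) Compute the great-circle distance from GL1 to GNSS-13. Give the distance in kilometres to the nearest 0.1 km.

GL1: φ = -43.20528°, λ = +69.37278°
GNSS-13: φ = -42.86083°, λ = +69.70389°
Δφ = 0.3444°,  Δλ = 0.3311°
a = sin²(Δφ/2) + cos φ₁ cos φ₂ sin²(Δλ/2) = 0.000013
c = 2·arcsin(√a) = 0.007347 rad = 0.4210°
d = R·c = 6371.01 × 0.007347 = 46.8 km

46.8 km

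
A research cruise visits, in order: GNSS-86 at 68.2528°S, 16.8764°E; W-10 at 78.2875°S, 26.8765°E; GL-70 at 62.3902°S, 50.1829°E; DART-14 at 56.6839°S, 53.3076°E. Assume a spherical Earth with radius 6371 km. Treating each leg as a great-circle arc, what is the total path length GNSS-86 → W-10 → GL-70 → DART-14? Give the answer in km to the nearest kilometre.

GNSS-86→W-10: c = 0.181579 rad, d = 1156.84 km
W-10→GL-70: c = 0.304231 rad, d = 1938.26 km
GL-70→DART-14: c = 0.103330 rad, d = 658.32 km
Total = 1156.84 + 1938.26 + 658.32 = 3753.42 km

3753 km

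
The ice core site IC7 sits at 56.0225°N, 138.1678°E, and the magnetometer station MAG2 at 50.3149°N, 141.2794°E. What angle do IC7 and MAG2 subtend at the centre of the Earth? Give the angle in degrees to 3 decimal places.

Δφ = -5.7076°,  Δλ = 3.1116°
a = sin²(Δφ/2) + cos φ₁ cos φ₂ sin²(Δλ/2) = 0.002742
c = 2·arcsin(√a) = 0.104774 rad = 6.0031°

6.003°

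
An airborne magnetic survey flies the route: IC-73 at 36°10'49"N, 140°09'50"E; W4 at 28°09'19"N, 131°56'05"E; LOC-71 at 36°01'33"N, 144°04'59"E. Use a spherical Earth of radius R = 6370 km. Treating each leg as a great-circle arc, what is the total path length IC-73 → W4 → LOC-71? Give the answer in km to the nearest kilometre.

2619 km

IC-73: φ = +36.18028°, λ = +140.16389°
W4: φ = +28.15528°, λ = +131.93472°
LOC-71: φ = +36.02583°, λ = +144.08306°
IC-73→W4: c = 0.185307 rad, d = 1180.41 km
W4→LOC-71: c = 0.225815 rad, d = 1438.44 km
Total = 1180.41 + 1438.44 = 2618.85 km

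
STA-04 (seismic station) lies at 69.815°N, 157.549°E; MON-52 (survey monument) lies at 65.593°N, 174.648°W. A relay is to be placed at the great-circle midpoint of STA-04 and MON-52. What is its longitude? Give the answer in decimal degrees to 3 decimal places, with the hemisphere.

172.725°E

Bx = cos φ₂ cos Δλ = 0.365513,  By = cos φ₂ sin Δλ = 0.192737
φₘ = atan2(sin φ₁ + sin φ₂, √((cos φ₁ + Bx)² + By²)) = 68.29069°
λₘ = λ₁ + atan2(By, cos φ₁ + Bx) = 172.72505°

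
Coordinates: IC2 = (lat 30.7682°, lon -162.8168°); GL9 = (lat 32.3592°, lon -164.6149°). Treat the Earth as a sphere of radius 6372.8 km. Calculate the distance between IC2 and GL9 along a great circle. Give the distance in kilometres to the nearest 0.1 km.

245.7 km

Δφ = 1.5910°,  Δλ = -1.7981°
a = sin²(Δφ/2) + cos φ₁ cos φ₂ sin²(Δλ/2) = 0.000371
c = 2·arcsin(√a) = 0.038548 rad = 2.2087°
d = R·c = 6372.8 × 0.038548 = 245.7 km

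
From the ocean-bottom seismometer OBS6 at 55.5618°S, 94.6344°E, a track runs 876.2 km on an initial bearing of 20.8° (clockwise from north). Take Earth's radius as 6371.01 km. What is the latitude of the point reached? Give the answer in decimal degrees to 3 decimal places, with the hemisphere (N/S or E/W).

δ = d/R = 876.2/6371.01 = 0.137529 rad
φ₂ = arcsin(sin φ₁ cos δ + cos φ₁ sin δ cos θ)
   = arcsin(-0.82474·0.99056 + 0.56552·0.13710·0.93483) = -48.11378°
λ₂ = λ₁ + atan2(sin θ sin δ cos φ₁, cos δ − sin φ₁ sin φ₂) = 98.81599°

48.114°S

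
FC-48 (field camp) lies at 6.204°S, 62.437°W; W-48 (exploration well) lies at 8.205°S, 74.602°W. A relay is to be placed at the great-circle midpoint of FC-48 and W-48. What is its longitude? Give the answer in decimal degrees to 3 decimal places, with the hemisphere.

Bx = cos φ₂ cos Δλ = 0.967538,  By = cos φ₂ sin Δλ = -0.208571
φₘ = atan2(sin φ₁ + sin φ₂, √((cos φ₁ + Bx)² + By²)) = -7.24486°
λₘ = λ₁ + atan2(By, cos φ₁ + Bx) = -68.50602°

68.506°W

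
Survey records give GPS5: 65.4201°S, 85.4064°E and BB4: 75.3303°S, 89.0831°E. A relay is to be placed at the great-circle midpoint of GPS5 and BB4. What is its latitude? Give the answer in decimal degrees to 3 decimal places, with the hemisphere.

Bx = cos φ₂ cos Δλ = 0.252725,  By = cos φ₂ sin Δλ = 0.016240
φₘ = atan2(sin φ₁ + sin φ₂, √((cos φ₁ + Bx)² + By²)) = -70.38398°
λₘ = λ₁ + atan2(By, cos φ₁ + Bx) = 86.79762°

70.384°S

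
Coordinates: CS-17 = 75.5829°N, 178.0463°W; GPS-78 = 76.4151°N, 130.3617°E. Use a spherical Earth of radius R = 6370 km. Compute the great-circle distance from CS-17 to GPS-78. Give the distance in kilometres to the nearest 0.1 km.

1346.4 km

Δφ = 0.8322°,  Δλ = -51.5920°
a = sin²(Δφ/2) + cos φ₁ cos φ₂ sin²(Δλ/2) = 0.011127
c = 2·arcsin(√a) = 0.211367 rad = 12.1104°
d = R·c = 6370 × 0.211367 = 1346.4 km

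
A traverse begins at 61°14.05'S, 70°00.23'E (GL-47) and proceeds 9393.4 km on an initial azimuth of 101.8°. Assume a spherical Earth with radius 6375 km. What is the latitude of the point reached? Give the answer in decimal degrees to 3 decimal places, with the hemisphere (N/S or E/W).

10.552°S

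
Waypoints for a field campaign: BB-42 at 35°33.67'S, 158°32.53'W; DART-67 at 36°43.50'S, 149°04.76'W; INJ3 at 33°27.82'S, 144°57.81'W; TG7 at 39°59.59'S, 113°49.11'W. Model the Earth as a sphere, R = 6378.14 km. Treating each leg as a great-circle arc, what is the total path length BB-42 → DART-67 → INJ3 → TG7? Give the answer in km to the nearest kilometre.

4238 km

BB-42: φ = -35.56117°, λ = -158.54217°
DART-67: φ = -36.72500°, λ = -149.07933°
INJ3: φ = -33.46367°, λ = -144.96350°
TG7: φ = -39.99317°, λ = -113.81850°
BB-42→DART-67: c = 0.134852 rad, d = 860.11 km
DART-67→INJ3: c = 0.081803 rad, d = 521.75 km
INJ3→TG7: c = 0.447826 rad, d = 2856.30 km
Total = 860.11 + 521.75 + 2856.30 = 4238.16 km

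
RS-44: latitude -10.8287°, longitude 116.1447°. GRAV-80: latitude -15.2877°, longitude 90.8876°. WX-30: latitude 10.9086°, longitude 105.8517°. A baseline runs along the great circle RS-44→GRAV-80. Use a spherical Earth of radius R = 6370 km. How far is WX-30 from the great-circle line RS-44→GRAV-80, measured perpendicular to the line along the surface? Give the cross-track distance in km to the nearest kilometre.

δ₁₃ = central angle RS-44→WX-30 = 0.419308 rad  (haversine)
θ₁₃ = bearing RS-44→WX-30 = 334.472°,  θ₁₂ = bearing RS-44→GRAV-80 = 256.994°
dₓₜ = R·arcsin(sin δ₁₃ · sin(θ₁₃ − θ₁₂)) = 6370·arcsin(0.40713·sin(77.478°)) = 2603.616 km
|dₓₜ| = 2603.616 km

2604 km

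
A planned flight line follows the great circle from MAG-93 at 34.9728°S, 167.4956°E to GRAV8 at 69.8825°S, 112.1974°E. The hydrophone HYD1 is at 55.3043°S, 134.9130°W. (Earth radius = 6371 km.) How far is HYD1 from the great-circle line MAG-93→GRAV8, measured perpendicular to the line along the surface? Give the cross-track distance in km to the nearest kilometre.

δ₁₃ = central angle MAG-93→HYD1 = 0.765188 rad  (haversine)
θ₁₃ = bearing MAG-93→HYD1 = 136.070°,  θ₁₂ = bearing MAG-93→GRAV8 = 203.280°
dₓₜ = R·arcsin(sin δ₁₃ · sin(θ₁₃ − θ₁₂)) = 6371·arcsin(0.69267·sin(-67.210°)) = -4413.031 km
|dₓₜ| = 4413.031 km

4413 km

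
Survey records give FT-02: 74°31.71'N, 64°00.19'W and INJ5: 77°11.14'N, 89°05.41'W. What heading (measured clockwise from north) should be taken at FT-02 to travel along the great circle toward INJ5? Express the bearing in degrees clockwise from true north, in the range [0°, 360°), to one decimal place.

FT-02: φ = +74.52850°, λ = -64.00317°
INJ5: φ = +77.18567°, λ = -89.09017°
Δλ = -25.0870°
y = sin Δλ · cos φ₂ = -0.094039
x = cos φ₁ sin φ₂ − sin φ₁ cos φ₂ cos Δλ = 0.066524
θ = atan2(y, x) = -54.7239° → 305.2761° (mod 360°)

305.3°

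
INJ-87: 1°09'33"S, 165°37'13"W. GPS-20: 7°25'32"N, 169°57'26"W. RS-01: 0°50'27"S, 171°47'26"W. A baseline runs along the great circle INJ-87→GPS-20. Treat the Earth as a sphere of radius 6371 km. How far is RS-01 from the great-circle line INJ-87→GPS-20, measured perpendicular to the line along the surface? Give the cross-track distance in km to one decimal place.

INJ-87: φ = -1.15917°, λ = -165.62028°
GPS-20: φ = +7.42556°, λ = -169.95722°
RS-01: φ = -0.84083°, λ = -171.79056°
δ₁₃ = central angle INJ-87→RS-01 = 0.107818 rad  (haversine)
θ₁₃ = bearing INJ-87→RS-01 = 272.897°,  θ₁₂ = bearing INJ-87→GPS-20 = 333.318°
dₓₜ = R·arcsin(sin δ₁₃ · sin(θ₁₃ − θ₁₂)) = 6371·arcsin(0.10761·sin(-60.421°)) = -597.108 km
|dₓₜ| = 597.108 km

597.1 km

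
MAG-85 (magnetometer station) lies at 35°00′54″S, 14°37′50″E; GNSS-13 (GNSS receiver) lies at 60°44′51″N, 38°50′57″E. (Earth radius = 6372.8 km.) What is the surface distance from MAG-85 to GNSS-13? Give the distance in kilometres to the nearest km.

10877 km

MAG-85: φ = -35.01500°, λ = +14.63056°
GNSS-13: φ = +60.74750°, λ = +38.84917°
Δφ = 95.7625°,  Δλ = 24.2186°
a = sin²(Δφ/2) + cos φ₁ cos φ₂ sin²(Δλ/2) = 0.567815
c = 2·arcsin(√a) = 1.706845 rad = 97.7950°
d = R·c = 6372.8 × 1.706845 = 10877.4 km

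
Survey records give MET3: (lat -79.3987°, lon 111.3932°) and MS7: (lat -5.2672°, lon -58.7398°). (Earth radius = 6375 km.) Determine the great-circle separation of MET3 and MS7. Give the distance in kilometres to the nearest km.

Δφ = 74.1315°,  Δλ = -170.1330°
a = sin²(Δφ/2) + cos φ₁ cos φ₂ sin²(Δλ/2) = 0.545127
c = 2·arcsin(√a) = 1.661173 rad = 95.1782°
d = R·c = 6375 × 1.661173 = 10590.0 km

10590 km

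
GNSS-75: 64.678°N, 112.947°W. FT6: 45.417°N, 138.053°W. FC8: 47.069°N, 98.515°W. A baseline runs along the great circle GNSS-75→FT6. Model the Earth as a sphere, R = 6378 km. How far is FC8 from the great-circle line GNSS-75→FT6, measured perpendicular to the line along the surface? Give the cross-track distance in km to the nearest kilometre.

δ₁₃ = central angle GNSS-75→FC8 = 0.336396 rad  (haversine)
θ₁₃ = bearing GNSS-75→FC8 = 149.051°,  θ₁₂ = bearing GNSS-75→FT6 = 227.814°
dₓₜ = R·arcsin(sin δ₁₃ · sin(θ₁₃ − θ₁₂)) = 6378·arcsin(0.33009·sin(-78.762°)) = -2102.824 km
|dₓₜ| = 2102.824 km

2103 km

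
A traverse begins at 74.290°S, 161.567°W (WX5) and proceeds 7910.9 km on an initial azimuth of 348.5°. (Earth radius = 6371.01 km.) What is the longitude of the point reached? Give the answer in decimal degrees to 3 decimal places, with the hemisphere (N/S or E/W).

172.462°W

δ = d/R = 7910.9/6371.01 = 1.241703 rad
φ₂ = arcsin(sin φ₁ cos δ + cos φ₁ sin δ cos θ)
   = arcsin(-0.96264·0.32319 + 0.27077·0.94634·0.97992) = -3.44090°
λ₂ = λ₁ + atan2(sin θ sin δ cos φ₁, cos δ − sin φ₁ sin φ₂) = -172.46200°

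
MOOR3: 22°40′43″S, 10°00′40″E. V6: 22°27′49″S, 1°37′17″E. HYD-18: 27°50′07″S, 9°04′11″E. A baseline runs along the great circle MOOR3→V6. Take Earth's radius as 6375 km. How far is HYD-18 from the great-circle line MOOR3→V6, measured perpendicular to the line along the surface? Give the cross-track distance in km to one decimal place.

MOOR3: φ = -22.67861°, λ = +10.01111°
V6: φ = -22.46361°, λ = +1.62139°
HYD-18: φ = -27.83528°, λ = +9.06972°
δ₁₃ = central angle MOOR3→HYD-18 = 0.091218 rad  (haversine)
θ₁₃ = bearing MOOR3→HYD-18 = 189.178°,  θ₁₂ = bearing MOOR3→V6 = 269.974°
dₓₜ = R·arcsin(sin δ₁₃ · sin(θ₁₃ − θ₁₂)) = 6375·arcsin(0.09109·sin(-80.797°)) = -574.008 km
|dₓₜ| = 574.008 km

574.0 km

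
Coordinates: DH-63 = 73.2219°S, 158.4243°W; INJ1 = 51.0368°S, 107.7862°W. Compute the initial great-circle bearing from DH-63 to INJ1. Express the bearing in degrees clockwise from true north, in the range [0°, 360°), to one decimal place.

Δλ = 50.6381°
y = sin Δλ · cos φ₂ = 0.486176
x = cos φ₁ sin φ₂ − sin φ₁ cos φ₂ cos Δλ = 0.157379
θ = atan2(y, x) = 72.0628° → 72.0628° (mod 360°)

72.1°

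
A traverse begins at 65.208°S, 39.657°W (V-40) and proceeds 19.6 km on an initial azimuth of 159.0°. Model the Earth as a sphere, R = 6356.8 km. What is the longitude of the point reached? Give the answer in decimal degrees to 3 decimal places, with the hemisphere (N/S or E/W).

39.505°W

δ = d/R = 19.6/6356.8 = 0.003083 rad
φ₂ = arcsin(sin φ₁ cos δ + cos φ₁ sin δ cos θ)
   = arcsin(-0.90784·1.00000 + 0.41933·0.00308·-0.93358) = -65.37285°
λ₂ = λ₁ + atan2(sin θ sin δ cos φ₁, cos δ − sin φ₁ sin φ₂) = -39.50507°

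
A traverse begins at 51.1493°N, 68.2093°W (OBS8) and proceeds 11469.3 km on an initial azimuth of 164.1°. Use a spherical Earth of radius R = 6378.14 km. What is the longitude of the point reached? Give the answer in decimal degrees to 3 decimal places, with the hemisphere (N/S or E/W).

43.805°W

δ = d/R = 11469.3/6378.14 = 1.798220 rad
φ₂ = arcsin(sin φ₁ cos δ + cos φ₁ sin δ cos θ)
   = arcsin(0.77878·-0.22547 + 0.62729·0.97425·-0.96174) = -49.76045°
λ₂ = λ₁ + atan2(sin θ sin δ cos φ₁, cos δ − sin φ₁ sin φ₂) = -43.80485°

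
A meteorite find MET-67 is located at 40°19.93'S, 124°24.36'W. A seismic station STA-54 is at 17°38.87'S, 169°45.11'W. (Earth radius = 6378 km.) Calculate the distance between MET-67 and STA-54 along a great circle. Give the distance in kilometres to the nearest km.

MET-67: φ = -40.33217°, λ = -124.40600°
STA-54: φ = -17.64783°, λ = -169.75183°
Δφ = 22.6843°,  Δλ = -45.3458°
a = sin²(Δφ/2) + cos φ₁ cos φ₂ sin²(Δλ/2) = 0.146616
c = 2·arcsin(√a) = 0.785878 rad = 45.0275°
d = R·c = 6378 × 0.785878 = 5012.3 km

5012 km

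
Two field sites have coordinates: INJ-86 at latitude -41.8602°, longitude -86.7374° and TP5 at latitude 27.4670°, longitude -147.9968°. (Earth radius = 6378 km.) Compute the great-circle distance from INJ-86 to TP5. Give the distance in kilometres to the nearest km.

Δφ = 69.3272°,  Δλ = -61.2594°
a = sin²(Δφ/2) + cos φ₁ cos φ₂ sin²(Δλ/2) = 0.495019
c = 2·arcsin(√a) = 1.560834 rad = 89.4292°
d = R·c = 6378 × 1.560834 = 9955.0 km

9955 km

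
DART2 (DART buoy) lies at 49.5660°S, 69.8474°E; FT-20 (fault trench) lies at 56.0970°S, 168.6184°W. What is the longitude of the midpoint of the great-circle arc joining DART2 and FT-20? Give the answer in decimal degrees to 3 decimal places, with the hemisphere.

122.956°E

Bx = cos φ₂ cos Δλ = -0.291728,  By = cos φ₂ sin Δλ = 0.475419
φₘ = atan2(sin φ₁ + sin φ₂, √((cos φ₁ + Bx)² + By²)) = -69.51453°
λₘ = λ₁ + atan2(By, cos φ₁ + Bx) = 122.95591°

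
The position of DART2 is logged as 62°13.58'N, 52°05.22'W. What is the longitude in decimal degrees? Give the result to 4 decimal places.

52.0870°W

52° + 5.22′/60 = 52 + 0.08700 = 52.0870°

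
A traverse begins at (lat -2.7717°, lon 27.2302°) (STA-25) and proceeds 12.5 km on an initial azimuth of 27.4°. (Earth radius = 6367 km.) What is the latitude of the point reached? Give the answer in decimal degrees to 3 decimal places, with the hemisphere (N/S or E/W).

2.672°S

δ = d/R = 12.5/6367 = 0.001963 rad
φ₂ = arcsin(sin φ₁ cos δ + cos φ₁ sin δ cos θ)
   = arcsin(-0.04836·1.00000 + 0.99883·0.00196·0.88782) = -2.67183°
λ₂ = λ₁ + atan2(sin θ sin δ cos φ₁, cos δ − sin φ₁ sin φ₂) = 27.28202°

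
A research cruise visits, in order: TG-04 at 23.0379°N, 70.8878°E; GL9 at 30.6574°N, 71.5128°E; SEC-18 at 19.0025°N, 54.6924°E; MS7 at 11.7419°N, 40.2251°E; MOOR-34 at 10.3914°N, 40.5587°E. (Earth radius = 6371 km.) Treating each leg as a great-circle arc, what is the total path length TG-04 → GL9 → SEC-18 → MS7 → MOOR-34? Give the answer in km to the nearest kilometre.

4882 km

TG-04→GL9: c = 0.133340 rad, d = 849.51 km
GL9→SEC-18: c = 0.334471 rad, d = 2130.92 km
SEC-18→MS7: c = 0.274254 rad, d = 1747.27 km
MS7→MOOR-34: c = 0.024253 rad, d = 154.52 km
Total = 849.51 + 2130.92 + 1747.27 + 154.52 = 4882.22 km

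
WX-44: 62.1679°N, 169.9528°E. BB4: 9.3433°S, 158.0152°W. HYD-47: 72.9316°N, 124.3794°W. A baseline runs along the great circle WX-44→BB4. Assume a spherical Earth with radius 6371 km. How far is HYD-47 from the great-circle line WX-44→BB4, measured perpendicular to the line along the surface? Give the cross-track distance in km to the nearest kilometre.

δ₁₃ = central angle WX-44→HYD-47 = 0.446805 rad  (haversine)
θ₁₃ = bearing WX-44→HYD-47 = 38.240°,  θ₁₂ = bearing WX-44→BB4 = 147.310°
dₓₜ = R·arcsin(sin δ₁₃ · sin(θ₁₃ − θ₁₂)) = 6371·arcsin(0.43209·sin(-109.071°)) = -2680.086 km
|dₓₜ| = 2680.086 km

2680 km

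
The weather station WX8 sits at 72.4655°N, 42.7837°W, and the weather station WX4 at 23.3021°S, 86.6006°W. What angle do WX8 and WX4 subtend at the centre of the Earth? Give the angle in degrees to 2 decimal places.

Δφ = -95.7676°,  Δλ = -43.8169°
a = sin²(Δφ/2) + cos φ₁ cos φ₂ sin²(Δλ/2) = 0.588770
c = 2·arcsin(√a) = 1.749283 rad = 100.2265°

100.23°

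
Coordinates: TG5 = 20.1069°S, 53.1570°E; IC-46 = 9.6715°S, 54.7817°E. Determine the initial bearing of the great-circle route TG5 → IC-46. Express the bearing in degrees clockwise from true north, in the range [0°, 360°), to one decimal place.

8.8°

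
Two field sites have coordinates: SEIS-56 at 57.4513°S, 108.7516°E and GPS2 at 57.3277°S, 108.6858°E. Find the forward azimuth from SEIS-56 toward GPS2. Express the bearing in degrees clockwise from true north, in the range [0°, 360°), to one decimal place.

344.0°

Δλ = -0.0658°
y = sin Δλ · cos φ₂ = -0.000620
x = cos φ₁ sin φ₂ − sin φ₁ cos φ₂ cos Δλ = 0.002157
θ = atan2(y, x) = -16.0361° → 343.9639° (mod 360°)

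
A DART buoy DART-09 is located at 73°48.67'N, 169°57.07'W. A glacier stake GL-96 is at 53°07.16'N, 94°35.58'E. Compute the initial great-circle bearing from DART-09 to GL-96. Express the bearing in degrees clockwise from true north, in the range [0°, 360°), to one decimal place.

294.9°

DART-09: φ = +73.81117°, λ = -169.95117°
GL-96: φ = +53.11933°, λ = +94.59300°
Δλ = -95.4558°
y = sin Δλ · cos φ₂ = -0.597432
x = cos φ₁ sin φ₂ − sin φ₁ cos φ₂ cos Δλ = 0.277810
θ = atan2(y, x) = -65.0612° → 294.9388° (mod 360°)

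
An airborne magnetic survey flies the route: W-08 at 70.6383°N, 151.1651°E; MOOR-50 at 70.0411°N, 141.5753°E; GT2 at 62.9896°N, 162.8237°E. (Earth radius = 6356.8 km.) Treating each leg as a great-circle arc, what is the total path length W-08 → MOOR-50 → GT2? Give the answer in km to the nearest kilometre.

1575 km

W-08→MOOR-50: c = 0.057205 rad, d = 363.64 km
MOOR-50→GT2: c = 0.190565 rad, d = 1211.38 km
Total = 363.64 + 1211.38 = 1575.02 km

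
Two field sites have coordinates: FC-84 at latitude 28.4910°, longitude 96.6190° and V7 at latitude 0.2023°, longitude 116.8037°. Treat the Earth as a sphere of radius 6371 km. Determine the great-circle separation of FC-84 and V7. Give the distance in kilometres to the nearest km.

3808 km

Δφ = -28.2887°,  Δλ = 20.1847°
a = sin²(Δφ/2) + cos φ₁ cos φ₂ sin²(Δλ/2) = 0.086703
c = 2·arcsin(√a) = 0.597767 rad = 34.2495°
d = R·c = 6371 × 0.597767 = 3808.4 km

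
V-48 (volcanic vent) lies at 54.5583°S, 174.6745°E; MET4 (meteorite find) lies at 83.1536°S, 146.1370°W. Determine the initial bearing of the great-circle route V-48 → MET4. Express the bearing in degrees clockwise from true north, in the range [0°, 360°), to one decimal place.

Δλ = 39.1885°
y = sin Δλ · cos φ₂ = 0.075324
x = cos φ₁ sin φ₂ − sin φ₁ cos φ₂ cos Δλ = -0.500465
θ = atan2(y, x) = 171.4407° → 171.4407° (mod 360°)

171.4°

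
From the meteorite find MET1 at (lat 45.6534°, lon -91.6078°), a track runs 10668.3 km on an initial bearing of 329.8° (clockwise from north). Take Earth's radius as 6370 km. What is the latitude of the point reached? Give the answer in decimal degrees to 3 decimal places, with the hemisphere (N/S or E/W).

31.779°N

δ = d/R = 10668.3/6370 = 1.674772 rad
φ₂ = arcsin(sin φ₁ cos δ + cos φ₁ sin δ cos θ)
   = arcsin(0.71512·-0.10379 + 0.69900·0.99460·0.86427) = 31.77878°
λ₂ = λ₁ + atan2(sin θ sin δ cos φ₁, cos δ − sin φ₁ sin φ₂) = 124.44506°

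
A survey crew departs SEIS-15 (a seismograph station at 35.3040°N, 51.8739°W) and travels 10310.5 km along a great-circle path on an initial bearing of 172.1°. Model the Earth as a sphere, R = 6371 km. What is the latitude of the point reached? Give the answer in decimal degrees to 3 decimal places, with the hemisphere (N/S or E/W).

δ = d/R = 10310.5/6371 = 1.618349 rad
φ₂ = arcsin(sin φ₁ cos δ + cos φ₁ sin δ cos θ)
   = arcsin(0.57791·-0.04753 + 0.81610·0.99887·-0.99051) = -56.60638°
λ₂ = λ₁ + atan2(sin θ sin δ cos φ₁, cos δ − sin φ₁ sin φ₂) = -37.42947°

56.606°S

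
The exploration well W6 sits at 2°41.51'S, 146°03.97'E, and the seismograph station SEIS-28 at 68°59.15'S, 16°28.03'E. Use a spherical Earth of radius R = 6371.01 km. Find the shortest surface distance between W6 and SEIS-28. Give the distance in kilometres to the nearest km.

11190 km

W6: φ = -2.69183°, λ = +146.06617°
SEIS-28: φ = -68.98583°, λ = +16.46717°
Δφ = -66.2940°,  Δλ = -129.5990°
a = sin²(Δφ/2) + cos φ₁ cos φ₂ sin²(Δλ/2) = 0.592241
c = 2·arcsin(√a) = 1.756341 rad = 100.6309°
d = R·c = 6371.01 × 1.756341 = 11189.7 km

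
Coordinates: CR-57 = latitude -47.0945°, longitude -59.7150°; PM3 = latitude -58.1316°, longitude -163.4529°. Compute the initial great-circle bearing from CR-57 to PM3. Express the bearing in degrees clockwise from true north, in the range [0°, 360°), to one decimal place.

Δλ = -103.7379°
y = sin Δλ · cos φ₂ = -0.512866
x = cos φ₁ sin φ₂ − sin φ₁ cos φ₂ cos Δλ = -0.670011
θ = atan2(y, x) = -142.5674° → 217.4326° (mod 360°)

217.4°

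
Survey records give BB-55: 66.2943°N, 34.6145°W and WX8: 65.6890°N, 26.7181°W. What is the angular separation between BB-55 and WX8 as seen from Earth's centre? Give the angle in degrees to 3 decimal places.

3.267°

Δφ = -0.6053°,  Δλ = 7.8964°
a = sin²(Δφ/2) + cos φ₁ cos φ₂ sin²(Δλ/2) = 0.000813
c = 2·arcsin(√a) = 0.057020 rad = 3.2670°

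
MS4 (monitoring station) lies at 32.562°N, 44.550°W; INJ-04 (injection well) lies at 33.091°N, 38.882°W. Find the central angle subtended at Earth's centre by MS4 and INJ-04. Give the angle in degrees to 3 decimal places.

Δφ = 0.5290°,  Δλ = 5.6680°
a = sin²(Δφ/2) + cos φ₁ cos φ₂ sin²(Δλ/2) = 0.001747
c = 2·arcsin(√a) = 0.083629 rad = 4.7916°

4.792°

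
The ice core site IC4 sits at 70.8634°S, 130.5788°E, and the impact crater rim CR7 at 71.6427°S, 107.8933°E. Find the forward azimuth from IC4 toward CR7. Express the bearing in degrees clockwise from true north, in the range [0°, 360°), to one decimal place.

253.2°

Δλ = -22.6855°
y = sin Δλ · cos φ₂ = -0.121464
x = cos φ₁ sin φ₂ − sin φ₁ cos φ₂ cos Δλ = -0.036620
θ = atan2(y, x) = -106.7773° → 253.2227° (mod 360°)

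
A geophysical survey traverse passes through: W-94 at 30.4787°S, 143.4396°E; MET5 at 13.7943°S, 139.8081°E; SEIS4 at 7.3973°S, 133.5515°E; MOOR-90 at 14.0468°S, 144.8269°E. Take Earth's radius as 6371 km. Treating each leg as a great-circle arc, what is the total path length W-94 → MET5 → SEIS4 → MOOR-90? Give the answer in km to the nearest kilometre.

4315 km

W-94→MET5: c = 0.296995 rad, d = 1892.16 km
MET5→SEIS4: c = 0.154832 rad, d = 986.43 km
SEIS4→MOOR-90: c = 0.225400 rad, d = 1436.02 km
Total = 1892.16 + 986.43 + 1436.02 = 4314.61 km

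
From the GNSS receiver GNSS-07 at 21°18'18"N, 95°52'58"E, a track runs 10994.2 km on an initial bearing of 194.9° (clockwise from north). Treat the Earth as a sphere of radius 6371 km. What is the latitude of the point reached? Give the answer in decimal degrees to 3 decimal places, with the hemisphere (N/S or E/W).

71.015°S

GNSS-07: φ = +21.30500°, λ = +95.88278°
δ = d/R = 10994.2/6371 = 1.725663 rad
φ₂ = arcsin(sin φ₁ cos δ + cos φ₁ sin δ cos θ)
   = arcsin(0.36333·-0.15425 + 0.93166·0.98803·-0.96638) = -71.01466°
λ₂ = λ₁ + atan2(sin θ sin δ cos φ₁, cos δ − sin φ₁ sin φ₂) = 44.53740°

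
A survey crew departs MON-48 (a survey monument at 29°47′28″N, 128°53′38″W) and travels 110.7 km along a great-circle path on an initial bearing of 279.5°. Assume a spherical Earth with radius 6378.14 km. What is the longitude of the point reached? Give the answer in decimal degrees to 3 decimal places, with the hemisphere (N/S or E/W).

130.026°W

MON-48: φ = +29.79111°, λ = -128.89389°
δ = d/R = 110.7/6378.14 = 0.017356 rad
φ₂ = arcsin(sin φ₁ cos δ + cos φ₁ sin δ cos θ)
   = arcsin(0.49684·0.99985 + 0.86784·0.01736·0.16505) = 29.95042°
λ₂ = λ₁ + atan2(sin θ sin δ cos φ₁, cos δ − sin φ₁ sin φ₂) = -130.02587°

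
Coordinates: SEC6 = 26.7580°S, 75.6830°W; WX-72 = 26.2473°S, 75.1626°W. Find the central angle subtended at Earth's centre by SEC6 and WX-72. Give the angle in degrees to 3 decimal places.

0.691°

Δφ = 0.5107°,  Δλ = 0.5204°
a = sin²(Δφ/2) + cos φ₁ cos φ₂ sin²(Δλ/2) = 0.000036
c = 2·arcsin(√a) = 0.012063 rad = 0.6912°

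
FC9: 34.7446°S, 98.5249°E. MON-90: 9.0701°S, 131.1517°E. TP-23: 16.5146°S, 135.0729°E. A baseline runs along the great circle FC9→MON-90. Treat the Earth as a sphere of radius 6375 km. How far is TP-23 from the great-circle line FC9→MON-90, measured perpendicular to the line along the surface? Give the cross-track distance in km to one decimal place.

δ₁₃ = central angle FC9→TP-23 = 0.651965 rad  (haversine)
θ₁₃ = bearing FC9→TP-23 = 70.214°,  θ₁₂ = bearing FC9→MON-90 = 57.099°
dₓₜ = R·arcsin(sin δ₁₃ · sin(θ₁₃ − θ₁₂)) = 6375·arcsin(0.60675·sin(13.115°)) = 880.483 km
|dₓₜ| = 880.483 km

880.5 km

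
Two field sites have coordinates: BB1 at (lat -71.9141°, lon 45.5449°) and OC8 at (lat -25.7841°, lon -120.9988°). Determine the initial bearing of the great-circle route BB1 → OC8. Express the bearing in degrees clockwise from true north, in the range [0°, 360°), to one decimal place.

192.2°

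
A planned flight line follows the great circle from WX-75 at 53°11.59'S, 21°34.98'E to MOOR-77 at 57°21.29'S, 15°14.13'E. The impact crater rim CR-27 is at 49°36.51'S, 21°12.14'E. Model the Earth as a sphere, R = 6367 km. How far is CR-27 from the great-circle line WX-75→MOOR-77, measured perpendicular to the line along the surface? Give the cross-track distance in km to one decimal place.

WX-75: φ = -53.19317°, λ = +21.58300°
MOOR-77: φ = -57.35483°, λ = +15.23550°
CR-27: φ = -49.60850°, λ = +21.20233°
δ₁₃ = central angle WX-75→CR-27 = 0.062701 rad  (haversine)
θ₁₃ = bearing WX-75→CR-27 = 356.060°,  θ₁₂ = bearing WX-75→MOOR-77 = 218.410°
dₓₜ = R·arcsin(sin δ₁₃ · sin(θ₁₃ − θ₁₂)) = 6367·arcsin(0.06266·sin(137.650°)) = 268.839 km
|dₓₜ| = 268.839 km

268.8 km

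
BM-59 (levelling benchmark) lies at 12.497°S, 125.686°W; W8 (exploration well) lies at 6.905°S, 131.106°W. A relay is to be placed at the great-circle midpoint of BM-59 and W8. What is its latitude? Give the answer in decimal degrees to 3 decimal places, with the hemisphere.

Bx = cos φ₂ cos Δλ = 0.988308,  By = cos φ₂ sin Δλ = -0.093771
φₘ = atan2(sin φ₁ + sin φ₂, √((cos φ₁ + Bx)² + By²)) = -9.71165°
λₘ = λ₁ + atan2(By, cos φ₁ + Bx) = -128.41864°

9.712°S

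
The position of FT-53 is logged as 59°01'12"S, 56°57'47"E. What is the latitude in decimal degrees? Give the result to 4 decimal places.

59.0200°S

59° + 1′/60 + 12″/3600 = 59 + 0.01667 + 0.00333 = 59.0200°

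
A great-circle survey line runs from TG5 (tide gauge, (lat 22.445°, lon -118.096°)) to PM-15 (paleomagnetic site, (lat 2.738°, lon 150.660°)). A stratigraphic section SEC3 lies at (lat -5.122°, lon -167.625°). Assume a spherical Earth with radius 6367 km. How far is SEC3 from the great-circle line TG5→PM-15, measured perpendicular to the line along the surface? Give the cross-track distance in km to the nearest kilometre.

2404 km

δ₁₃ = central angle TG5→SEC3 = 0.972285 rad  (haversine)
θ₁₃ = bearing TG5→SEC3 = 246.508°,  θ₁₂ = bearing TG5→PM-15 = 273.005°
dₓₜ = R·arcsin(sin δ₁₃ · sin(θ₁₃ − θ₁₂)) = 6367·arcsin(0.82618·sin(-26.498°)) = -2403.607 km
|dₓₜ| = 2403.607 km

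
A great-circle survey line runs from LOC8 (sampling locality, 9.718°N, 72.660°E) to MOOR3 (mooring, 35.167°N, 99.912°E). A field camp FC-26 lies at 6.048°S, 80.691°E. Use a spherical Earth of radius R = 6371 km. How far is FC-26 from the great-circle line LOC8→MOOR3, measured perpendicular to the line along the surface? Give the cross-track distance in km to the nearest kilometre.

δ₁₃ = central angle LOC8→FC-26 = 0.308577 rad  (haversine)
θ₁₃ = bearing LOC8→FC-26 = 152.777°,  θ₁₂ = bearing LOC8→MOOR3 = 40.068°
dₓₜ = R·arcsin(sin δ₁₃ · sin(θ₁₃ − θ₁₂)) = 6371·arcsin(0.30370·sin(112.708°)) = 1809.120 km
|dₓₜ| = 1809.120 km

1809 km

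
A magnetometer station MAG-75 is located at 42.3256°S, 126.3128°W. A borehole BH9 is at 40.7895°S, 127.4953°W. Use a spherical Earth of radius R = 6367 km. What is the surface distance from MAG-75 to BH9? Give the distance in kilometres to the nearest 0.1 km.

197.0 km

Δφ = 1.5361°,  Δλ = -1.1825°
a = sin²(Δφ/2) + cos φ₁ cos φ₂ sin²(Δλ/2) = 0.000239
c = 2·arcsin(√a) = 0.030939 rad = 1.7727°
d = R·c = 6367 × 0.030939 = 197.0 km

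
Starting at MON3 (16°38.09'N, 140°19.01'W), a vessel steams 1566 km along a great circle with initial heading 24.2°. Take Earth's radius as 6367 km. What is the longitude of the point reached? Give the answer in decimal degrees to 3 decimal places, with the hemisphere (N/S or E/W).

MON3: φ = +16.63483°, λ = -140.31683°
δ = d/R = 1566/6367 = 0.245956 rad
φ₂ = arcsin(sin φ₁ cos δ + cos φ₁ sin δ cos θ)
   = arcsin(0.28627·0.96991 + 0.95815·0.24348·0.91212) = 29.36997°
λ₂ = λ₁ + atan2(sin θ sin δ cos φ₁, cos δ − sin φ₁ sin φ₂) = -133.74032°

133.740°W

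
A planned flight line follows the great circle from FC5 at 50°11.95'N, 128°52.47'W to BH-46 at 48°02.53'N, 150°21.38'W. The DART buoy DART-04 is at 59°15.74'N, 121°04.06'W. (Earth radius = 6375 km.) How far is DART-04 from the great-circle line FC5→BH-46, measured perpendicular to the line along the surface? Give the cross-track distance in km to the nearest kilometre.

1028 km

FC5: φ = +50.19917°, λ = -128.87450°
BH-46: φ = +48.04217°, λ = -150.35633°
DART-04: φ = +59.26233°, λ = -121.06767°
δ₁₃ = central angle FC5→DART-04 = 0.176394 rad  (haversine)
θ₁₃ = bearing FC5→DART-04 = 23.305°,  θ₁₂ = bearing FC5→BH-46 = 269.542°
dₓₜ = R·arcsin(sin δ₁₃ · sin(θ₁₃ − θ₁₂)) = 6375·arcsin(0.17548·sin(-246.237°)) = 1028.297 km
|dₓₜ| = 1028.297 km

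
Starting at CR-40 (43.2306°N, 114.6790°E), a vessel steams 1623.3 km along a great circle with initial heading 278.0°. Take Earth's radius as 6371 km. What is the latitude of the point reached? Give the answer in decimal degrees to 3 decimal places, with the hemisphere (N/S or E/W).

43.502°N

δ = d/R = 1623.3/6371 = 0.254795 rad
φ₂ = arcsin(sin φ₁ cos δ + cos φ₁ sin δ cos θ)
   = arcsin(0.68494·0.96771 + 0.72860·0.25205·0.13917) = 43.50210°
λ₂ = λ₁ + atan2(sin θ sin δ cos φ₁, cos δ − sin φ₁ sin φ₂) = 94.55199°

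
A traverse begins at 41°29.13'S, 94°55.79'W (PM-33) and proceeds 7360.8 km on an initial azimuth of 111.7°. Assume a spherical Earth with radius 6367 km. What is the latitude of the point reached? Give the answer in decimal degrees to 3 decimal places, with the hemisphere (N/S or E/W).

31.360°S

PM-33: φ = -41.48550°, λ = -94.92983°
δ = d/R = 7360.8/6367 = 1.156086 rad
φ₂ = arcsin(sin φ₁ cos δ + cos φ₁ sin δ cos θ)
   = arcsin(-0.66243·0.40292 + 0.74912·0.91523·-0.36975) = -31.36018°
λ₂ = λ₁ + atan2(sin θ sin δ cos φ₁, cos δ − sin φ₁ sin φ₂) = -10.14861°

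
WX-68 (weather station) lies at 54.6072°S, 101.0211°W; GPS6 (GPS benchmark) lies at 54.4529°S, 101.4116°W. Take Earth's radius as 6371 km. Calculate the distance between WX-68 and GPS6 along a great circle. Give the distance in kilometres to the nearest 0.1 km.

Δφ = 0.1543°,  Δλ = -0.3905°
a = sin²(Δφ/2) + cos φ₁ cos φ₂ sin²(Δλ/2) = 0.000006
c = 2·arcsin(√a) = 0.004785 rad = 0.2741°
d = R·c = 6371 × 0.004785 = 30.5 km

30.5 km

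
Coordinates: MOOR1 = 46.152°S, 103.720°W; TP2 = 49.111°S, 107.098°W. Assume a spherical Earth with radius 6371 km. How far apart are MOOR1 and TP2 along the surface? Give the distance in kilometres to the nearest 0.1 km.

Δφ = -2.9590°,  Δλ = -3.3780°
a = sin²(Δφ/2) + cos φ₁ cos φ₂ sin²(Δλ/2) = 0.001061
c = 2·arcsin(√a) = 0.065145 rad = 3.7325°
d = R·c = 6371 × 0.065145 = 415.0 km

415.0 km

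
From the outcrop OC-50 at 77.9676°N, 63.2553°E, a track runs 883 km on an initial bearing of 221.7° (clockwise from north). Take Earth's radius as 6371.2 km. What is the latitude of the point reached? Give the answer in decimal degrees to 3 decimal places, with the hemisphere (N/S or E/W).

δ = d/R = 883/6371.2 = 0.138592 rad
φ₂ = arcsin(sin φ₁ cos δ + cos φ₁ sin δ cos θ)
   = arcsin(0.97803·0.99041 + 0.20846·0.13815·-0.74664) = 71.28912°
λ₂ = λ₁ + atan2(sin θ sin δ cos φ₁, cos δ − sin φ₁ sin φ₂) = 46.60791°

71.289°N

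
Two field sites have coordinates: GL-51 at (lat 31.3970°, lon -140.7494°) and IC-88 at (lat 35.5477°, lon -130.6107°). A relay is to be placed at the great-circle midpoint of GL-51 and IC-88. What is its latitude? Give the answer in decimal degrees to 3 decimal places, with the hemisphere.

33.576°N

Bx = cos φ₂ cos Δλ = 0.800927,  By = cos φ₂ sin Δλ = 0.143225
φₘ = atan2(sin φ₁ + sin φ₂, √((cos φ₁ + Bx)² + By²)) = 33.57568°
λₘ = λ₁ + atan2(By, cos φ₁ + Bx) = -135.80183°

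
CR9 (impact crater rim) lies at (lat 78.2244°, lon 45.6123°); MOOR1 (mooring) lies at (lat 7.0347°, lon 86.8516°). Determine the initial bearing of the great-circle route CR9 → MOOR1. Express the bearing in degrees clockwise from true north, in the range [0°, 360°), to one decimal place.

137.2°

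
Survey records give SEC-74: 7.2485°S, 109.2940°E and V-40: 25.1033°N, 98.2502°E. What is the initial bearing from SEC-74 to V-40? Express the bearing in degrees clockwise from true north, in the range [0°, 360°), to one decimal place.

Δλ = -11.0438°
y = sin Δλ · cos φ₂ = -0.173465
x = cos φ₁ sin φ₂ − sin φ₁ cos φ₂ cos Δλ = 0.533000
θ = atan2(y, x) = -18.0275° → 341.9725° (mod 360°)

342.0°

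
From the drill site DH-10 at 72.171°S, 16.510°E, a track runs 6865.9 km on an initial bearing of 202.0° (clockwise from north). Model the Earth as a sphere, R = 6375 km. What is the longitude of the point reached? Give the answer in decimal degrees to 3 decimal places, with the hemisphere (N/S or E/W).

135.932°W

δ = d/R = 6865.9/6375 = 1.077004 rad
φ₂ = arcsin(sin φ₁ cos δ + cos φ₁ sin δ cos θ)
   = arcsin(-0.95197·0.47397 + 0.30618·0.88054·-0.92718) = -44.52147°
λ₂ = λ₁ + atan2(sin θ sin δ cos φ₁, cos δ − sin φ₁ sin φ₂) = -135.93240°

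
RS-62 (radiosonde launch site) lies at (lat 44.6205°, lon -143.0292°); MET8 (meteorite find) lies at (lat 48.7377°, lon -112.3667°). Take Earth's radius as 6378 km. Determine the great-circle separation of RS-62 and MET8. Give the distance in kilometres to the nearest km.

Δφ = 4.1172°,  Δλ = 30.6625°
a = sin²(Δφ/2) + cos φ₁ cos φ₂ sin²(Δλ/2) = 0.034106
c = 2·arcsin(√a) = 0.371489 rad = 21.2848°
d = R·c = 6378 × 0.371489 = 2369.4 km

2369 km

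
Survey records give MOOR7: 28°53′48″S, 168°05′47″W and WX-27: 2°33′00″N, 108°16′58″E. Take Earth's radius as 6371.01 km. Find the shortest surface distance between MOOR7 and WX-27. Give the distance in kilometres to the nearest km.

9525 km

MOOR7: φ = -28.89667°, λ = -168.09639°
WX-27: φ = +2.55000°, λ = +108.28278°
Δφ = 31.4467°,  Δλ = -83.6208°
a = sin²(Δφ/2) + cos φ₁ cos φ₂ sin²(Δλ/2) = 0.462161
c = 2·arcsin(√a) = 1.495046 rad = 85.6598°
d = R·c = 6371.01 × 1.495046 = 9525.0 km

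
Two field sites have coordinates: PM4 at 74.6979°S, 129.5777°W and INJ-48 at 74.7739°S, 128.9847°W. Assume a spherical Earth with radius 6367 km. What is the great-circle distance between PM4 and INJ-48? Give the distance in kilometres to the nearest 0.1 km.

19.3 km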